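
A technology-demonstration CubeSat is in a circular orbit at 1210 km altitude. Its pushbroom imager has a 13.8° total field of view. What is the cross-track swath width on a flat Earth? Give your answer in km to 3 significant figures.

Half-angle = 13.8°/2 = 6.9°.
Swath width ≈ 2h·tan(θ/2) = 2 × 1210 × tan(6.9°) = 292.9 km.

293 km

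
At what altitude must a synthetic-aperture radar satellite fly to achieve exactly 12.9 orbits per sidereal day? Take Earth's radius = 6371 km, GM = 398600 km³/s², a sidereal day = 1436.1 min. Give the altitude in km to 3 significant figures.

Required period T = 86166 / 12.9 = 6679.5 s.
From T = 2π√(a³/μ): a = (μ T²/4π²)^(1/3) = (398600 × 6679.5² / 4π²)^(1/3) = 7666 km.
Altitude h = a − R = 7666 − 6371 = 1295 km.

1290 km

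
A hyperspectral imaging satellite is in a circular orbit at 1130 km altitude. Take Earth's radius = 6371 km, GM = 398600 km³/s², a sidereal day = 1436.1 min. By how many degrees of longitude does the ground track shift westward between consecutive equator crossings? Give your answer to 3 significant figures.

Semi-major axis a = 6371 + 1130 = 7501 km. Period T = 2π√(a³/μ) = 2π√(7501³/398600) = 6465.3 s = 107.76 min.
During one orbit Earth rotates (6465.3 / 86166) × 360° = 27.01°.

27.0°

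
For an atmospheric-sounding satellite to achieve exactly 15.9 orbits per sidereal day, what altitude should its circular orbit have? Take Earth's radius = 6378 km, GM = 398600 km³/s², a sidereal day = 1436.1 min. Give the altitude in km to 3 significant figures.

290 km

Required period T = 86166 / 15.9 = 5419.2 s.
From T = 2π√(a³/μ): a = (μ T²/4π²)^(1/3) = (398600 × 5419.2² / 4π²)^(1/3) = 6668 km.
Altitude h = a − R = 6668 − 6378 = 290 km.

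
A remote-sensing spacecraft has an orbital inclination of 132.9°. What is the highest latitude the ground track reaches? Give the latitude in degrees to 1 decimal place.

47.1°

Retrograde orbit: the ground track reaches ±(180° − i) = ±(180 − 132.9) = ±47.1°.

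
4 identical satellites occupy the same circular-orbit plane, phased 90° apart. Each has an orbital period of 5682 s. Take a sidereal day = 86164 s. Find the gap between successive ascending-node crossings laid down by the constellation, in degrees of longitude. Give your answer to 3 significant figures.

Single-satellite node shift = (5682.0/86164) × 360° = 23.74°.
With 4 satellites evenly phased, successive equator crossings are 23.74/4 = 5.935° apart.

5.93°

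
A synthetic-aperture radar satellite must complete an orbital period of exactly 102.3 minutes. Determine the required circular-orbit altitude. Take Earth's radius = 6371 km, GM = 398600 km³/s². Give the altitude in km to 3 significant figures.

T = 102.3 min = 6138.0 s.
From T = 2π√(a³/μ): a = (μ T²/4π²)^(1/3) = (398600 × 6138.0² / 4π²)^(1/3) = 7246 km.
Altitude h = a − R = 7246 − 6371 = 875 km.

875 km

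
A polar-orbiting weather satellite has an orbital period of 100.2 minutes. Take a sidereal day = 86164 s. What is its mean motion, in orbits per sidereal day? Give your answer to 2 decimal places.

T = 100.2 min = 6012.0 s.
Orbits per sidereal day = 86164 / 6012.0 = 14.332.

14.33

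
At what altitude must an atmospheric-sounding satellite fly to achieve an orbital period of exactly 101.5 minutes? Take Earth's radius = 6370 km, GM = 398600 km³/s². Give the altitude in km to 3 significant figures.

T = 101.5 min = 6090.0 s.
From T = 2π√(a³/μ): a = (μ T²/4π²)^(1/3) = (398600 × 6090.0² / 4π²)^(1/3) = 7208 km.
Altitude h = a − R = 7208 − 6370 = 838 km.

838 km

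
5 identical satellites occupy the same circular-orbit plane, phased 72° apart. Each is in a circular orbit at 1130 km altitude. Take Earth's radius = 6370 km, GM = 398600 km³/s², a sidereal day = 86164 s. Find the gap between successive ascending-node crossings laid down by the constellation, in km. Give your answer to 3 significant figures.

601 km

Semi-major axis a = 6370 + 1130 = 7500 km. Period T = 2π√(a³/μ) = 2π√(7500³/398600) = 6464.0 s = 107.73 min.
Single-satellite node shift = (6464.0/86164) × 360° = 27.01°.
With 5 satellites evenly phased, successive equator crossings are 27.01/5 = 5.401° apart.
That is 5.401 × 111.2 = 601 km at the equator.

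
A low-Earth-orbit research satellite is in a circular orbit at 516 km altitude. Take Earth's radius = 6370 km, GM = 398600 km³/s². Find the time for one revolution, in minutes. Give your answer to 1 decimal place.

Semi-major axis a = 6370 + 516 = 6886 km. Period T = 2π√(a³/μ) = 2π√(6886³/398600) = 5686.7 s = 94.78 min.

94.8 min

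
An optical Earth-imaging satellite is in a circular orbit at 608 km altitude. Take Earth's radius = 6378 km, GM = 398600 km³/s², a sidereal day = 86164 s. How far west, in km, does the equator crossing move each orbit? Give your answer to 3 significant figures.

2700 km

Semi-major axis a = 6378 + 608 = 6986 km. Period T = 2π√(a³/μ) = 2π√(6986³/398600) = 5811.0 s = 96.85 min.
During one orbit Earth rotates (5811.0 / 86164) × 360° = 24.28°.
At the equator that is 24.28° × (2π·6378/360) km/° = 24.28 × 111.3 = 2703 km.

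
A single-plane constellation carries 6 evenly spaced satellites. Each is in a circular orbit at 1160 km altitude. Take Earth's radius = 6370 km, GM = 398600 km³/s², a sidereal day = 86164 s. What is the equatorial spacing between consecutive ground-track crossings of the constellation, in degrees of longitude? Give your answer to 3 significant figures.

Semi-major axis a = 6370 + 1160 = 7530 km. Period T = 2π√(a³/μ) = 2π√(7530³/398600) = 6502.8 s = 108.38 min.
Single-satellite node shift = (6502.8/86164) × 360° = 27.17°.
With 6 satellites evenly phased, successive equator crossings are 27.17/6 = 4.528° apart.

4.53°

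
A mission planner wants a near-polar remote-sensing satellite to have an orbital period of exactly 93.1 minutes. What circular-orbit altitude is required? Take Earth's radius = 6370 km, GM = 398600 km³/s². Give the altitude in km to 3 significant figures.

434 km

T = 93.1 min = 5586.0 s.
From T = 2π√(a³/μ): a = (μ T²/4π²)^(1/3) = (398600 × 5586.0² / 4π²)^(1/3) = 6804 km.
Altitude h = a − R = 6804 − 6370 = 434 km.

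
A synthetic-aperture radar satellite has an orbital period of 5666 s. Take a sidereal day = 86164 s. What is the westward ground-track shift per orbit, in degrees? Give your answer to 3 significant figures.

23.7°

During one orbit Earth rotates (5666.0 / 86164) × 360° = 23.67°.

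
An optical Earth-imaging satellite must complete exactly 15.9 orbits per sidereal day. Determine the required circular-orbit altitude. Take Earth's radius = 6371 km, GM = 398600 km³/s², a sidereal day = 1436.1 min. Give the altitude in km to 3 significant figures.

Required period T = 86166 / 15.9 = 5419.2 s.
From T = 2π√(a³/μ): a = (μ T²/4π²)^(1/3) = (398600 × 5419.2² / 4π²)^(1/3) = 6668 km.
Altitude h = a − R = 6668 − 6371 = 297 km.

297 km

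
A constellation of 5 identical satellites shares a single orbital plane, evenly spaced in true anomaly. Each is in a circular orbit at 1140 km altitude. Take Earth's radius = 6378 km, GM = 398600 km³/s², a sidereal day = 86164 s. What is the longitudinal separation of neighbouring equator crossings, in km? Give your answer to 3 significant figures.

Semi-major axis a = 6378 + 1140 = 7518 km. Period T = 2π√(a³/μ) = 2π√(7518³/398600) = 6487.3 s = 108.12 min.
Single-satellite node shift = (6487.3/86164) × 360° = 27.10°.
With 5 satellites evenly phased, successive equator crossings are 27.10/5 = 5.421° apart.
That is 5.421 × 111.3 = 603 km at the equator.

603 km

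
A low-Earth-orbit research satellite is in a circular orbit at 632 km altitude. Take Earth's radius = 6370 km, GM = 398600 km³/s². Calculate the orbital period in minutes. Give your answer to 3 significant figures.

97.2 min

Semi-major axis a = 6370 + 632 = 7002 km. Period T = 2π√(a³/μ) = 2π√(7002³/398600) = 5831.0 s = 97.18 min.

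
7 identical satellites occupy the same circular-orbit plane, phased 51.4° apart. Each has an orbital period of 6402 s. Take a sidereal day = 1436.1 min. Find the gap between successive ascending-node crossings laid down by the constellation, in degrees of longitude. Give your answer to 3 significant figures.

3.82°

Single-satellite node shift = (6402.0/86166) × 360° = 26.75°.
With 7 satellites evenly phased, successive equator crossings are 26.75/7 = 3.821° apart.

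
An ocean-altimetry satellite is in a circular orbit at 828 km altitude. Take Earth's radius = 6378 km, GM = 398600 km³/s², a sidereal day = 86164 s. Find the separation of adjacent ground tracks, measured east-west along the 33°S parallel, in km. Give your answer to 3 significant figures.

2370 km

Semi-major axis a = 6378 + 828 = 7206 km. Period T = 2π√(a³/μ) = 2π√(7206³/398600) = 6087.7 s = 101.46 min.
Node shift per orbit = (6087.7/86164) × 360° = 25.43°.
Equatorial spacing = 25.43 × 111.3 km/° = 2831 km.
At 33° latitude, spacing = 2831 × cos(33°) = 2375 km.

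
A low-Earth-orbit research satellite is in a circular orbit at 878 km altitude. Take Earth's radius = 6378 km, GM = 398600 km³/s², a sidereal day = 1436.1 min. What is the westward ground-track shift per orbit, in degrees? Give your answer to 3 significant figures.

25.7°

Semi-major axis a = 6378 + 878 = 7256 km. Period T = 2π√(a³/μ) = 2π√(7256³/398600) = 6151.2 s = 102.52 min.
During one orbit Earth rotates (6151.2 / 86166) × 360° = 25.70°.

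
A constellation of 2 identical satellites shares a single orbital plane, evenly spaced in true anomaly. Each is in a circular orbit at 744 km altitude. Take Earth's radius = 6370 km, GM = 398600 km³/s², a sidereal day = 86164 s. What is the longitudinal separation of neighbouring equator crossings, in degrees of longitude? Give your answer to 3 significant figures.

12.5°

Semi-major axis a = 6370 + 744 = 7114 km. Period T = 2π√(a³/μ) = 2π√(7114³/398600) = 5971.5 s = 99.52 min.
Single-satellite node shift = (5971.5/86164) × 360° = 24.95°.
With 2 satellites evenly phased, successive equator crossings are 24.95/2 = 12.475° apart.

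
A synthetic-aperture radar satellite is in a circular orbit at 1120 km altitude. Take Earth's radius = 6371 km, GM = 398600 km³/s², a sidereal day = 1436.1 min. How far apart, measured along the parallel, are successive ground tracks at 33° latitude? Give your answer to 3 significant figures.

Semi-major axis a = 6371 + 1120 = 7491 km. Period T = 2π√(a³/μ) = 2π√(7491³/398600) = 6452.4 s = 107.54 min.
Node shift per orbit = (6452.4/86166) × 360° = 26.96°.
Equatorial spacing = 26.96 × 111.2 km/° = 2998 km.
At 33° latitude, spacing = 2998 × cos(33°) = 2514 km.

2510 km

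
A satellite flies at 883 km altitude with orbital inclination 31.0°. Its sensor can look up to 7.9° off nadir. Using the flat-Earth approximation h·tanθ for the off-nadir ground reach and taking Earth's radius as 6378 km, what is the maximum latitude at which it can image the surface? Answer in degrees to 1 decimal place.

32.1°

For a prograde orbit the ground track reaches latitude ±i = ±31.0°.
Sensor half-swath on the ground ≈ 883·tan(7.9°) = 123 km = 1.10° of latitude.
Maximum observable latitude ≈ 31.0 + 1.10 = 32.1°.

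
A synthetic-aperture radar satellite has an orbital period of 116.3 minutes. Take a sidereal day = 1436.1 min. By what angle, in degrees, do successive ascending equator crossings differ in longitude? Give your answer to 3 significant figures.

29.2°

T = 116.3 min = 6978.0 s.
During one orbit Earth rotates (6978.0 / 86166) × 360° = 29.15°.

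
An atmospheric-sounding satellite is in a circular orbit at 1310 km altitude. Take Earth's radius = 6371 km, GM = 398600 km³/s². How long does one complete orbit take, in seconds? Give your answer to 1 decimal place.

6699.4 seconds

Semi-major axis a = 6371 + 1310 = 7681 km. Period T = 2π√(a³/μ) = 2π√(7681³/398600) = 6699.4 s = 111.66 min.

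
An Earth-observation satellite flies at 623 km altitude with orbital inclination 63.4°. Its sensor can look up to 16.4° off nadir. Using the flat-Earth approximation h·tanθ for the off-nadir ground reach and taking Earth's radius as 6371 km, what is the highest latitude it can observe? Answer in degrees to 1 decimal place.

65.0°

For a prograde orbit the ground track reaches latitude ±i = ±63.4°.
Sensor half-swath on the ground ≈ 623·tan(16.4°) = 183 km = 1.65° of latitude.
Maximum observable latitude ≈ 63.4 + 1.65 = 65.0°.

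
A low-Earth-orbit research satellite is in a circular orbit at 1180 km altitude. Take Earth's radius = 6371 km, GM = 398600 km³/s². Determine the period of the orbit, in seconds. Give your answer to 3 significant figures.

6530 seconds

Semi-major axis a = 6371 + 1180 = 7551 km. Period T = 2π√(a³/μ) = 2π√(7551³/398600) = 6530.1 s = 108.83 min.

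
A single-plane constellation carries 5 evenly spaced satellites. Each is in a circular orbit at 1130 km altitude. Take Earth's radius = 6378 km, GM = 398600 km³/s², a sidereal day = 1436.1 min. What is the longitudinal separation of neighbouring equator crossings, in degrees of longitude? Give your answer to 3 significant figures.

Semi-major axis a = 6378 + 1130 = 7508 km. Period T = 2π√(a³/μ) = 2π√(7508³/398600) = 6474.4 s = 107.91 min.
Single-satellite node shift = (6474.4/86166) × 360° = 27.05°.
With 5 satellites evenly phased, successive equator crossings are 27.05/5 = 5.410° apart.

5.41°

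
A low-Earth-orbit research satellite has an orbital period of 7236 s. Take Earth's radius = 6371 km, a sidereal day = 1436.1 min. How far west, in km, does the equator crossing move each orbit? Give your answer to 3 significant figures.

3360 km

During one orbit Earth rotates (7236.0 / 86166) × 360° = 30.23°.
At the equator that is 30.23° × (2π·6371/360) km/° = 30.23 × 111.2 = 3362 km.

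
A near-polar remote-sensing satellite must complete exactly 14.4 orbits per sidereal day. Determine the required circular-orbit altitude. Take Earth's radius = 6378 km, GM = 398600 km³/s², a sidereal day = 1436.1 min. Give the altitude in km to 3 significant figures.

746 km

Required period T = 86166 / 14.4 = 5983.8 s.
From T = 2π√(a³/μ): a = (μ T²/4π²)^(1/3) = (398600 × 5983.8² / 4π²)^(1/3) = 7124 km.
Altitude h = a − R = 7124 − 6378 = 746 km.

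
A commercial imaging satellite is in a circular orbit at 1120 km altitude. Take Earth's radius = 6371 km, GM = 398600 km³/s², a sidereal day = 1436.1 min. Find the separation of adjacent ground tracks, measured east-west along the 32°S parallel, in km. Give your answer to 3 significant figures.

2540 km

Semi-major axis a = 6371 + 1120 = 7491 km. Period T = 2π√(a³/μ) = 2π√(7491³/398600) = 6452.4 s = 107.54 min.
Node shift per orbit = (6452.4/86166) × 360° = 26.96°.
Equatorial spacing = 26.96 × 111.2 km/° = 2998 km.
At 32° latitude, spacing = 2998 × cos(32°) = 2542 km.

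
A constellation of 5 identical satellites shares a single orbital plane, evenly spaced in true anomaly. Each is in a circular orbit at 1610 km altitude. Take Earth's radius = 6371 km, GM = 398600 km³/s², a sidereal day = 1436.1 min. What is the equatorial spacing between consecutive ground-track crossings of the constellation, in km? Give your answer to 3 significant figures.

Semi-major axis a = 6371 + 1610 = 7981 km. Period T = 2π√(a³/μ) = 2π√(7981³/398600) = 7095.7 s = 118.26 min.
Single-satellite node shift = (7095.7/86166) × 360° = 29.65°.
With 5 satellites evenly phased, successive equator crossings are 29.65/5 = 5.929° apart.
That is 5.929 × 111.2 = 659 km at the equator.

659 km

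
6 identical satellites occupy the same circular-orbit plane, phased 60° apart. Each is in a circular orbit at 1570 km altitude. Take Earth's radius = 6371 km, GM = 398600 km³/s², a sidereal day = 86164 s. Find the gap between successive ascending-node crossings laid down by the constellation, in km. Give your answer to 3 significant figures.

545 km

Semi-major axis a = 6371 + 1570 = 7941 km. Period T = 2π√(a³/μ) = 2π√(7941³/398600) = 7042.5 s = 117.37 min.
Single-satellite node shift = (7042.5/86164) × 360° = 29.42°.
With 6 satellites evenly phased, successive equator crossings are 29.42/6 = 4.904° apart.
That is 4.904 × 111.2 = 545 km at the equator.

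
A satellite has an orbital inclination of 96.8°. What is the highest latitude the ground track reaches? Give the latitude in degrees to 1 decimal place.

83.2°

Retrograde orbit: the ground track reaches ±(180° − i) = ±(180 − 96.8) = ±83.2°.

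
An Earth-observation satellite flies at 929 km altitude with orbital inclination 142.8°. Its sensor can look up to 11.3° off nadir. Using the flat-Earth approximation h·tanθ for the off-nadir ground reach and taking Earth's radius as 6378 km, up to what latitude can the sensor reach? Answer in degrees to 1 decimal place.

38.9°

Retrograde orbit: the ground track reaches ±(180° − i) = ±(180 − 142.8) = ±37.2°.
Sensor half-swath on the ground ≈ 929·tan(11.3°) = 186 km = 1.67° of latitude.
Maximum observable latitude ≈ 37.2 + 1.67 = 38.9°.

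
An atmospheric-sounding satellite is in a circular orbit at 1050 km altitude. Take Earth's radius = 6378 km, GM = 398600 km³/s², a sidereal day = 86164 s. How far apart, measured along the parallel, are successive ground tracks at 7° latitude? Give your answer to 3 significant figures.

Semi-major axis a = 6378 + 1050 = 7428 km. Period T = 2π√(a³/μ) = 2π√(7428³/398600) = 6371.2 s = 106.19 min.
Node shift per orbit = (6371.2/86164) × 360° = 26.62°.
Equatorial spacing = 26.62 × 111.3 km/° = 2963 km.
At 7° latitude, spacing = 2963 × cos(7°) = 2941 km.

2940 km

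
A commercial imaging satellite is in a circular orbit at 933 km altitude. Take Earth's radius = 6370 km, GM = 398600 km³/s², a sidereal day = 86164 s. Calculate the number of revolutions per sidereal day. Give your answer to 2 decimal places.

13.87

Semi-major axis a = 6370 + 933 = 7303 km. Period T = 2π√(a³/μ) = 2π√(7303³/398600) = 6211.0 s = 103.52 min.
Orbits per sidereal day = 86164 / 6211.0 = 13.873.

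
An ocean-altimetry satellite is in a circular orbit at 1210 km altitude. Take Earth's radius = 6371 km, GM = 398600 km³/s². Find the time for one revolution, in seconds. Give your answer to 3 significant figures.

6570 seconds

Semi-major axis a = 6371 + 1210 = 7581 km. Period T = 2π√(a³/μ) = 2π√(7581³/398600) = 6569.0 s = 109.48 min.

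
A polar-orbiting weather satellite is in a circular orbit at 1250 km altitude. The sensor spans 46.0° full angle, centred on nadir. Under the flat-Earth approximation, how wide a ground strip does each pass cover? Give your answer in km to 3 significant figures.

1060 km

Half-angle = 46.0°/2 = 23°.
Swath width ≈ 2h·tan(θ/2) = 2 × 1250 × tan(23°) = 1061.2 km.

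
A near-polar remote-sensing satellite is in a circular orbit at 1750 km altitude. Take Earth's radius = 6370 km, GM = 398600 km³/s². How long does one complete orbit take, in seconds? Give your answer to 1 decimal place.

Semi-major axis a = 6370 + 1750 = 8120 km. Period T = 2π√(a³/μ) = 2π√(8120³/398600) = 7281.9 s = 121.37 min.

7281.9 seconds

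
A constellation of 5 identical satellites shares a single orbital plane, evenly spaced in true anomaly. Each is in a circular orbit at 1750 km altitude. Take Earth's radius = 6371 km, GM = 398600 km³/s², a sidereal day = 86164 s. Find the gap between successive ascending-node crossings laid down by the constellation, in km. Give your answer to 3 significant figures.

677 km

Semi-major axis a = 6371 + 1750 = 8121 km. Period T = 2π√(a³/μ) = 2π√(8121³/398600) = 7283.3 s = 121.39 min.
Single-satellite node shift = (7283.3/86164) × 360° = 30.43°.
With 5 satellites evenly phased, successive equator crossings are 30.43/5 = 6.086° apart.
That is 6.086 × 111.2 = 677 km at the equator.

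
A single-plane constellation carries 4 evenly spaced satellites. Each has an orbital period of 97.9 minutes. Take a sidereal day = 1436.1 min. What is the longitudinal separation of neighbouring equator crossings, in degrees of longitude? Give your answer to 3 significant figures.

6.14°

T = 97.9 min = 5874.0 s.
Single-satellite node shift = (5874.0/86166) × 360° = 24.54°.
With 4 satellites evenly phased, successive equator crossings are 24.54/4 = 6.135° apart.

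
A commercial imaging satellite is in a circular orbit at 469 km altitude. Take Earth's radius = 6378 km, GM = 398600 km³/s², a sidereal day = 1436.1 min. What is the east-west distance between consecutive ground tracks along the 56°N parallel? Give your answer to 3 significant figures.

Semi-major axis a = 6378 + 469 = 6847 km. Period T = 2π√(a³/μ) = 2π√(6847³/398600) = 5638.5 s = 93.97 min.
Node shift per orbit = (5638.5/86166) × 360° = 23.56°.
Equatorial spacing = 23.56 × 111.3 km/° = 2622 km.
At 56° latitude, spacing = 2622 × cos(56°) = 1466 km.

1470 km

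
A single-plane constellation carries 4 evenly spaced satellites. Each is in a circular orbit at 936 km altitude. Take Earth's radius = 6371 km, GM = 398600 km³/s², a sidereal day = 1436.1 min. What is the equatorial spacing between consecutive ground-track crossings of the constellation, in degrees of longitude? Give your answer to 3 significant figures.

Semi-major axis a = 6371 + 936 = 7307 km. Period T = 2π√(a³/μ) = 2π√(7307³/398600) = 6216.1 s = 103.60 min.
Single-satellite node shift = (6216.1/86166) × 360° = 25.97°.
With 4 satellites evenly phased, successive equator crossings are 25.97/4 = 6.493° apart.

6.49°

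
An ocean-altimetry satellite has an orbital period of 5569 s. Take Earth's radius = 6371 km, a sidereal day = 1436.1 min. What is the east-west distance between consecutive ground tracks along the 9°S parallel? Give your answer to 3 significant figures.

Node shift per orbit = (5569.0/86166) × 360° = 23.27°.
Equatorial spacing = 23.27 × 111.2 km/° = 2587 km.
At 9° latitude, spacing = 2587 × cos(9°) = 2555 km.

2560 km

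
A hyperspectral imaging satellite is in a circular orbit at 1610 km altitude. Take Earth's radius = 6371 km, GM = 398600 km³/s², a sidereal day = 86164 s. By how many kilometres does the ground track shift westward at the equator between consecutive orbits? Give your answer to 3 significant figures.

Semi-major axis a = 6371 + 1610 = 7981 km. Period T = 2π√(a³/μ) = 2π√(7981³/398600) = 7095.7 s = 118.26 min.
During one orbit Earth rotates (7095.7 / 86164) × 360° = 29.65°.
At the equator that is 29.65° × (2π·6371/360) km/° = 29.65 × 111.2 = 3297 km.

3300 km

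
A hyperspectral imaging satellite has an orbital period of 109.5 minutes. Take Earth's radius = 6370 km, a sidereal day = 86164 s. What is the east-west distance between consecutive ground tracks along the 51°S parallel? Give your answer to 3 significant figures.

1920 km

T = 109.5 min = 6570.0 s.
Node shift per orbit = (6570.0/86164) × 360° = 27.45°.
Equatorial spacing = 27.45 × 111.2 km/° = 3052 km.
At 51° latitude, spacing = 3052 × cos(51°) = 1921 km.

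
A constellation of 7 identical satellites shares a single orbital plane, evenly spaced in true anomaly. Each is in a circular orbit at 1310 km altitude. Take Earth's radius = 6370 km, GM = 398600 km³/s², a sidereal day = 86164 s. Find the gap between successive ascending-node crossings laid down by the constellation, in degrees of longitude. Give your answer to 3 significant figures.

4.00°

Semi-major axis a = 6370 + 1310 = 7680 km. Period T = 2π√(a³/μ) = 2π√(7680³/398600) = 6698.1 s = 111.64 min.
Single-satellite node shift = (6698.1/86164) × 360° = 27.99°.
With 7 satellites evenly phased, successive equator crossings are 27.99/7 = 3.998° apart.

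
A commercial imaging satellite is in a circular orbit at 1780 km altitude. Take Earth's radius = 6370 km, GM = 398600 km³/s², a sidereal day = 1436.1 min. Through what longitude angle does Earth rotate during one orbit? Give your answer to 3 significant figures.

30.6°

Semi-major axis a = 6370 + 1780 = 8150 km. Period T = 2π√(a³/μ) = 2π√(8150³/398600) = 7322.3 s = 122.04 min.
During one orbit Earth rotates (7322.3 / 86166) × 360° = 30.59°.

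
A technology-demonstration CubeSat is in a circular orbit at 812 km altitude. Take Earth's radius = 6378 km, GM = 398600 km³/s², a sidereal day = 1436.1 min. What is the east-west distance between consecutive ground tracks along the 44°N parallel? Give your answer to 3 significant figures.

2030 km

Semi-major axis a = 6378 + 812 = 7190 km. Period T = 2π√(a³/μ) = 2π√(7190³/398600) = 6067.4 s = 101.12 min.
Node shift per orbit = (6067.4/86166) × 360° = 25.35°.
Equatorial spacing = 25.35 × 111.3 km/° = 2822 km.
At 44° latitude, spacing = 2822 × cos(44°) = 2030 km.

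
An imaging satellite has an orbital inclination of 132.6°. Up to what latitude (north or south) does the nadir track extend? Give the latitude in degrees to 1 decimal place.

Retrograde orbit: the ground track reaches ±(180° − i) = ±(180 − 132.6) = ±47.4°.

47.4°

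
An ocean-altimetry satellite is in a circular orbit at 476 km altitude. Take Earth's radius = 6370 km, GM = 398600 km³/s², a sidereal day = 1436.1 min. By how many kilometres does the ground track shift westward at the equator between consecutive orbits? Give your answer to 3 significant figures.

2620 km

Semi-major axis a = 6370 + 476 = 6846 km. Period T = 2π√(a³/μ) = 2π√(6846³/398600) = 5637.2 s = 93.95 min.
During one orbit Earth rotates (5637.2 / 86166) × 360° = 23.55°.
At the equator that is 23.55° × (2π·6370/360) km/° = 23.55 × 111.2 = 2618 km.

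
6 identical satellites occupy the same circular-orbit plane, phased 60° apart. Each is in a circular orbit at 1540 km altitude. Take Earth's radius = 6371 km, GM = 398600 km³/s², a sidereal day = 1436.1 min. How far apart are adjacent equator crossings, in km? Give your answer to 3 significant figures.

Semi-major axis a = 6371 + 1540 = 7911 km. Period T = 2π√(a³/μ) = 2π√(7911³/398600) = 7002.6 s = 116.71 min.
Single-satellite node shift = (7002.6/86166) × 360° = 29.26°.
With 6 satellites evenly phased, successive equator crossings are 29.26/6 = 4.876° apart.
That is 4.876 × 111.2 = 542 km at the equator.

542 km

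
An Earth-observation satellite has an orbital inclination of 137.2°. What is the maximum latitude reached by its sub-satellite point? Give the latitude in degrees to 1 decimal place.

Retrograde orbit: the ground track reaches ±(180° − i) = ±(180 − 137.2) = ±42.8°.

42.8°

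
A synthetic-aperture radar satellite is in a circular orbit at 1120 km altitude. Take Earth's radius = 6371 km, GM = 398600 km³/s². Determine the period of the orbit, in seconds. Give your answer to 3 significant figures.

6450 seconds

Semi-major axis a = 6371 + 1120 = 7491 km. Period T = 2π√(a³/μ) = 2π√(7491³/398600) = 6452.4 s = 107.54 min.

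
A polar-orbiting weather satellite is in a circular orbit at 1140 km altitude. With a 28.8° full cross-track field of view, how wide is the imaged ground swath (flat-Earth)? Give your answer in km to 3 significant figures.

585 km

Half-angle = 28.8°/2 = 14.4°.
Swath width ≈ 2h·tan(θ/2) = 2 × 1140 × tan(14.4°) = 585.4 km.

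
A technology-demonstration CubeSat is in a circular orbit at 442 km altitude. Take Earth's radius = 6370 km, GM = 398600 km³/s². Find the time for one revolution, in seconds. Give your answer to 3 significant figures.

Semi-major axis a = 6370 + 442 = 6812 km. Period T = 2π√(a³/μ) = 2π√(6812³/398600) = 5595.3 s = 93.25 min.

5600 seconds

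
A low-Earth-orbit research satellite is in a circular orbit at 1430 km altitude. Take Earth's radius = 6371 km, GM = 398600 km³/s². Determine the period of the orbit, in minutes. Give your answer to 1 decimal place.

114.3 min

Semi-major axis a = 6371 + 1430 = 7801 km. Period T = 2π√(a³/μ) = 2π√(7801³/398600) = 6857.0 s = 114.28 min.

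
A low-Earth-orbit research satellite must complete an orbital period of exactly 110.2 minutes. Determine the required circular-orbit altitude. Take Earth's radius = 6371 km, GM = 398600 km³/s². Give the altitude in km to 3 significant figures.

T = 110.2 min = 6612.0 s.
From T = 2π√(a³/μ): a = (μ T²/4π²)^(1/3) = (398600 × 6612.0² / 4π²)^(1/3) = 7614 km.
Altitude h = a − R = 7614 − 6371 = 1243 km.

1240 km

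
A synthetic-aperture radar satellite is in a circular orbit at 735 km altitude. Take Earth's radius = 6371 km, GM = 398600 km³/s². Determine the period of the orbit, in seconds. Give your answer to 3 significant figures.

Semi-major axis a = 6371 + 735 = 7106 km. Period T = 2π√(a³/μ) = 2π√(7106³/398600) = 5961.4 s = 99.36 min.

5960 seconds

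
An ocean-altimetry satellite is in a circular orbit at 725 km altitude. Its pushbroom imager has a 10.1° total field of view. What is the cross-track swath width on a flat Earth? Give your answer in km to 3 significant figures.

128 km

Half-angle = 10.1°/2 = 5.05°.
Swath width ≈ 2h·tan(θ/2) = 2 × 725 × tan(5.05°) = 128.1 km.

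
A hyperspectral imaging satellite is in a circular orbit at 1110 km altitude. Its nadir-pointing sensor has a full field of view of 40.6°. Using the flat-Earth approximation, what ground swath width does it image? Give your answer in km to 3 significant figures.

Half-angle = 40.6°/2 = 20.3°.
Swath width ≈ 2h·tan(θ/2) = 2 × 1110 × tan(20.3°) = 821.2 km.

821 km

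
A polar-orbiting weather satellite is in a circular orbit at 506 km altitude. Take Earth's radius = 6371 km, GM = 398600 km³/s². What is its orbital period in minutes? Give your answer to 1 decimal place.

94.6 min

Semi-major axis a = 6371 + 506 = 6877 km. Period T = 2π√(a³/μ) = 2π√(6877³/398600) = 5675.6 s = 94.59 min.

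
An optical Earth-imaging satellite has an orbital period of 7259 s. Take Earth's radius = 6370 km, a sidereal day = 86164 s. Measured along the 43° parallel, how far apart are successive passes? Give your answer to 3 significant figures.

Node shift per orbit = (7259.0/86164) × 360° = 30.33°.
Equatorial spacing = 30.33 × 111.2 km/° = 3372 km.
At 43° latitude, spacing = 3372 × cos(43°) = 2466 km.

2470 km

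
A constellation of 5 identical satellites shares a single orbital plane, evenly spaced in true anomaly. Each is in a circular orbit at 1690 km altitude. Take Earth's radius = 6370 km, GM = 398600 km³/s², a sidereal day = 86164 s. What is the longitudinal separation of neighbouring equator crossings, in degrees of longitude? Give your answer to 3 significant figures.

6.02°

Semi-major axis a = 6370 + 1690 = 8060 km. Period T = 2π√(a³/μ) = 2π√(8060³/398600) = 7201.3 s = 120.02 min.
Single-satellite node shift = (7201.3/86164) × 360° = 30.09°.
With 5 satellites evenly phased, successive equator crossings are 30.09/5 = 6.018° apart.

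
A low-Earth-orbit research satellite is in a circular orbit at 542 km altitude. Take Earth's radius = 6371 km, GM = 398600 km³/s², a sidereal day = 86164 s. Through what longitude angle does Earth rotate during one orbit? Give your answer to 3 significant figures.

23.9°

Semi-major axis a = 6371 + 542 = 6913 km. Period T = 2π√(a³/μ) = 2π√(6913³/398600) = 5720.2 s = 95.34 min.
During one orbit Earth rotates (5720.2 / 86164) × 360° = 23.90°.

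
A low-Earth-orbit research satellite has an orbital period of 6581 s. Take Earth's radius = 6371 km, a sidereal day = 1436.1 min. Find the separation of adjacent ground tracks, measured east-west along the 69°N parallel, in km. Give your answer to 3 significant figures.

1100 km

Node shift per orbit = (6581.0/86166) × 360° = 27.50°.
Equatorial spacing = 27.50 × 111.2 km/° = 3057 km.
At 69° latitude, spacing = 3057 × cos(69°) = 1096 km.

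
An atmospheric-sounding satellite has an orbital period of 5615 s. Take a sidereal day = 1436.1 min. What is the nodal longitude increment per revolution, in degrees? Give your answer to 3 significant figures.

23.5°

During one orbit Earth rotates (5615.0 / 86166) × 360° = 23.46°.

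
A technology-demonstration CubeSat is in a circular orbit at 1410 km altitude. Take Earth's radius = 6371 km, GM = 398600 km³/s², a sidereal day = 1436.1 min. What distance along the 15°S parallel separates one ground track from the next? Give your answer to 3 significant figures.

3070 km

Semi-major axis a = 6371 + 1410 = 7781 km. Period T = 2π√(a³/μ) = 2π√(7781³/398600) = 6830.7 s = 113.84 min.
Node shift per orbit = (6830.7/86166) × 360° = 28.54°.
Equatorial spacing = 28.54 × 111.2 km/° = 3173 km.
At 15° latitude, spacing = 3173 × cos(15°) = 3065 km.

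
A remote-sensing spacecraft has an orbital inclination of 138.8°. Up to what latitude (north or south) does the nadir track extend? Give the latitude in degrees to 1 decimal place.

Retrograde orbit: the ground track reaches ±(180° − i) = ±(180 − 138.8) = ±41.2°.

41.2°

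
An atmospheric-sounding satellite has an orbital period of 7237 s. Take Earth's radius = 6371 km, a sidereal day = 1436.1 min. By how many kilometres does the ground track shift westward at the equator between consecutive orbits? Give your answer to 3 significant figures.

3360 km

During one orbit Earth rotates (7237.0 / 86166) × 360° = 30.24°.
At the equator that is 30.24° × (2π·6371/360) km/° = 30.24 × 111.2 = 3362 km.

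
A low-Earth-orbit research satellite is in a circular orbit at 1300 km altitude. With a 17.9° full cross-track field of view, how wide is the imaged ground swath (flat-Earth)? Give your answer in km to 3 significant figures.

409 km

Half-angle = 17.9°/2 = 8.95°.
Swath width ≈ 2h·tan(θ/2) = 2 × 1300 × tan(8.95°) = 409.5 km.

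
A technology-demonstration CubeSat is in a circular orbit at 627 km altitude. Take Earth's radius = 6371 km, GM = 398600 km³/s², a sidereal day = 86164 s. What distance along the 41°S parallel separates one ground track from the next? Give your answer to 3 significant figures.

Semi-major axis a = 6371 + 627 = 6998 km. Period T = 2π√(a³/μ) = 2π√(6998³/398600) = 5826.0 s = 97.10 min.
Node shift per orbit = (5826.0/86164) × 360° = 24.34°.
Equatorial spacing = 24.34 × 111.2 km/° = 2707 km.
At 41° latitude, spacing = 2707 × cos(41°) = 2043 km.

2040 km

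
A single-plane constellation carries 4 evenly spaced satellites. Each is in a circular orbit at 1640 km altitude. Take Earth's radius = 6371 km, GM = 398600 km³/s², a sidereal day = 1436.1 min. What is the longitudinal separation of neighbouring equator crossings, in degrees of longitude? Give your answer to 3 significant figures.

7.45°

Semi-major axis a = 6371 + 1640 = 8011 km. Period T = 2π√(a³/μ) = 2π√(8011³/398600) = 7135.8 s = 118.93 min.
Single-satellite node shift = (7135.8/86166) × 360° = 29.81°.
With 4 satellites evenly phased, successive equator crossings are 29.81/4 = 7.453° apart.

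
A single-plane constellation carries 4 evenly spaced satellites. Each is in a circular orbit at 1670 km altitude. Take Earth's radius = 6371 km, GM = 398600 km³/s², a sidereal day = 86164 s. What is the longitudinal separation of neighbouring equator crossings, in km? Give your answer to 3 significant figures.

833 km

Semi-major axis a = 6371 + 1670 = 8041 km. Period T = 2π√(a³/μ) = 2π√(8041³/398600) = 7175.9 s = 119.60 min.
Single-satellite node shift = (7175.9/86164) × 360° = 29.98°.
With 4 satellites evenly phased, successive equator crossings are 29.98/4 = 7.495° apart.
That is 7.495 × 111.2 = 833 km at the equator.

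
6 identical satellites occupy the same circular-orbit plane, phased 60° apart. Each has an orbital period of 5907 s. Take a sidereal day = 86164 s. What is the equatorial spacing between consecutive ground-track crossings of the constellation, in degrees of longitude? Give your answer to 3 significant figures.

4.11°

Single-satellite node shift = (5907.0/86164) × 360° = 24.68°.
With 6 satellites evenly phased, successive equator crossings are 24.68/6 = 4.113° apart.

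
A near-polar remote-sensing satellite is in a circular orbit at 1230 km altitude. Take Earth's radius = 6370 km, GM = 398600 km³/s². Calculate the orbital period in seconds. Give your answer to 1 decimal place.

6593.7 seconds

Semi-major axis a = 6370 + 1230 = 7600 km. Period T = 2π√(a³/μ) = 2π√(7600³/398600) = 6593.7 s = 109.90 min.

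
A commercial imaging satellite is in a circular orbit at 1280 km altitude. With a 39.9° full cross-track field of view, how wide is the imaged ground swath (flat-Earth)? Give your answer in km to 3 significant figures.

Half-angle = 39.9°/2 = 19.95°.
Swath width ≈ 2h·tan(θ/2) = 2 × 1280 × tan(19.95°) = 929.2 km.

929 km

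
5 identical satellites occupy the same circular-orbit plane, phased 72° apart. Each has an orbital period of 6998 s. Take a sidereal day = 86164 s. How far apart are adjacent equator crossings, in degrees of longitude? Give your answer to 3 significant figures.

5.85°

Single-satellite node shift = (6998.0/86164) × 360° = 29.24°.
With 5 satellites evenly phased, successive equator crossings are 29.24/5 = 5.848° apart.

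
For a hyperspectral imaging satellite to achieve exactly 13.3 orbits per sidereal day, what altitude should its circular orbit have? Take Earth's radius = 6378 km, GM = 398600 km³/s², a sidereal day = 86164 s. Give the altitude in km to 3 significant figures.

Required period T = 86164 / 13.3 = 6478.5 s.
From T = 2π√(a³/μ): a = (μ T²/4π²)^(1/3) = (398600 × 6478.5² / 4π²)^(1/3) = 7511 km.
Altitude h = a − R = 7511 − 6378 = 1133 km.

1130 km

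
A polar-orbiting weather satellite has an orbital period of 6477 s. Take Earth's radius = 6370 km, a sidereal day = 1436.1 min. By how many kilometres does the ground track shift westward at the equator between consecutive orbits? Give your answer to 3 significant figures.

During one orbit Earth rotates (6477.0 / 86166) × 360° = 27.06°.
At the equator that is 27.06° × (2π·6370/360) km/° = 27.06 × 111.2 = 3009 km.

3010 km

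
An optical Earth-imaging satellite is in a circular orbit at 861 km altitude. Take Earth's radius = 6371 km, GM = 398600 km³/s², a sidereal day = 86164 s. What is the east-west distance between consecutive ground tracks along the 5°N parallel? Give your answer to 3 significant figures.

Semi-major axis a = 6371 + 861 = 7232 km. Period T = 2π√(a³/μ) = 2π√(7232³/398600) = 6120.7 s = 102.01 min.
Node shift per orbit = (6120.7/86164) × 360° = 25.57°.
Equatorial spacing = 25.57 × 111.2 km/° = 2844 km.
At 5° latitude, spacing = 2844 × cos(5°) = 2833 km.

2830 km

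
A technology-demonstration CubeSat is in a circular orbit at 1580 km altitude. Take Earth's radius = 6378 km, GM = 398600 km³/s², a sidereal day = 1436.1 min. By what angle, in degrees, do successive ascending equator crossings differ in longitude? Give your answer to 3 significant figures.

29.5°

Semi-major axis a = 6378 + 1580 = 7958 km. Period T = 2π√(a³/μ) = 2π√(7958³/398600) = 7065.1 s = 117.75 min.
During one orbit Earth rotates (7065.1 / 86166) × 360° = 29.52°.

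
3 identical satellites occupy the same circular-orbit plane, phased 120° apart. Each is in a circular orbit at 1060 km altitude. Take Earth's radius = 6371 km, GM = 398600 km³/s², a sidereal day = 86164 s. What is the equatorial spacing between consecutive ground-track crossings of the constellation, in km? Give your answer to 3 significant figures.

Semi-major axis a = 6371 + 1060 = 7431 km. Period T = 2π√(a³/μ) = 2π√(7431³/398600) = 6375.0 s = 106.25 min.
Single-satellite node shift = (6375.0/86164) × 360° = 26.64°.
With 3 satellites evenly phased, successive equator crossings are 26.64/3 = 8.878° apart.
That is 8.878 × 111.2 = 987 km at the equator.

987 km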